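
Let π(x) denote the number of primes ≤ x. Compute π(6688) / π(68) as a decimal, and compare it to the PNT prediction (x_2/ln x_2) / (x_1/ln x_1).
π(6688)/π(68) = 861/19 ≈ 45.3158;  PNT prediction ≈ 47.1160.

π(68) = 19 and π(6688) = 861, so π(6688)/π(68) ≈ 45.3158. The PNT-predicted ratio is (6688/ln(6688)) / (68/ln(68)) ≈ 47.1160. The two agree to within a few percent, as expected.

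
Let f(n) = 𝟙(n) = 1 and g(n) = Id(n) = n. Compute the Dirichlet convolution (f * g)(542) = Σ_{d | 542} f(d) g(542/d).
(𝟙 * Id)(542) = 816

Divisors of 542: [1, 2, 271, 542]. For each d | 542:
  d = 1: 𝟙(1) · Id(542/1) = 1 · 542 = 542
  d = 2: 𝟙(2) · Id(542/2) = 1 · 271 = 271
  d = 271: 𝟙(271) · Id(542/271) = 1 · 2 = 2
  d = 542: 𝟙(542) · Id(542/542) = 1 · 1 = 1
Summing: (𝟙 * Id)(542) = 542 + 271 + 2 + 1 = 816.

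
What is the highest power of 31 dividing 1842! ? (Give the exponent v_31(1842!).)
v_31(1842!) = 60

Legendre's formula: v_p(n!) = Σ_{k ≥ 1} ⌊n / p^k⌋. For p = 31, n = 1842, the terms are:
  ⌊1842/31^1⌋ = ⌊1842/31⌋ = 59
  ⌊1842/31^2⌋ = ⌊1842/961⌋ = 1
(the next term ⌊1842/31^3⌋ = 0, terminating the sum). Summing: v_31(1842!) = 59 + 1 = 60.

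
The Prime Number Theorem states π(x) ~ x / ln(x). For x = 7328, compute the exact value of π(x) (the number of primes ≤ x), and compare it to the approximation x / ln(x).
π(7328) = 933;  x/ln(x) ≈ 823.42;  relative error ≈ 11.74%.

Directly count primes up to 7328: π(7328) = 933. The PNT approximation gives 7328/ln(7328) ≈ 7328/8.89946 ≈ 823.42. Relative error (π(x) − x/ln(x)) / π(x) ≈ 11.74%; the approximation is known to undercount slightly (Li(x) is a better estimate).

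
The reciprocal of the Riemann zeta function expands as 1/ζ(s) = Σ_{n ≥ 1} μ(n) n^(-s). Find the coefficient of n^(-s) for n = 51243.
μ(51243) = 1

Factor n = 51243 = 3 · 19 · 29 · 31. μ(n) = 0 if any exponent ≥ 2 (not squarefree); otherwise μ(n) = (−1)^{ω(n)} where ω(n) is the number of distinct prime factors. Applying: μ(51243) = 1.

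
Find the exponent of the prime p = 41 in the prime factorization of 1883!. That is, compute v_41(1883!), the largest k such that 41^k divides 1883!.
v_41(1883!) = 46

Legendre's formula: v_p(n!) = Σ_{k ≥ 1} ⌊n / p^k⌋. For p = 41, n = 1883, the terms are:
  ⌊1883/41^1⌋ = ⌊1883/41⌋ = 45
  ⌊1883/41^2⌋ = ⌊1883/1681⌋ = 1
(the next term ⌊1883/41^3⌋ = 0, terminating the sum). Summing: v_41(1883!) = 45 + 1 = 46.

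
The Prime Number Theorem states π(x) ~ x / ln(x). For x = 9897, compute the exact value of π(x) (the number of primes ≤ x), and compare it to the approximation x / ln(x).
π(9897) = 1220;  x/ln(x) ≈ 1075.76;  relative error ≈ 11.82%.

Directly count primes up to 9897: π(9897) = 1220. The PNT approximation gives 9897/ln(9897) ≈ 9897/9.19999 ≈ 1075.76. Relative error (π(x) − x/ln(x)) / π(x) ≈ 11.82%; the approximation is known to undercount slightly (Li(x) is a better estimate).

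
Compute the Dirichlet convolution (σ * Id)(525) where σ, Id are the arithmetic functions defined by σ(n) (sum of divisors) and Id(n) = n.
(σ * Id)(525) = 9030

Divisors of 525: [1, 3, 5, 7, 15, 21, 25, 35, 75, 105, 175, 525]. For each d | 525:
  d = 1: σ(1) · Id(525/1) = 1 · 525 = 525
  d = 3: σ(3) · Id(525/3) = 4 · 175 = 700
  d = 5: σ(5) · Id(525/5) = 6 · 105 = 630
  d = 7: σ(7) · Id(525/7) = 8 · 75 = 600
  d = 15: σ(15) · Id(525/15) = 24 · 35 = 840
  d = 21: σ(21) · Id(525/21) = 32 · 25 = 800
  d = 25: σ(25) · Id(525/25) = 31 · 21 = 651
  d = 35: σ(35) · Id(525/35) = 48 · 15 = 720
  d = 75: σ(75) · Id(525/75) = 124 · 7 = 868
  d = 105: σ(105) · Id(525/105) = 192 · 5 = 960
  d = 175: σ(175) · Id(525/175) = 248 · 3 = 744
  d = 525: σ(525) · Id(525/525) = 992 · 1 = 992
Summing: (σ * Id)(525) = 525 + 700 + 630 + 600 + 840 + 800 + 651 + 720 + 868 + 960 + 744 + 992 = 9030.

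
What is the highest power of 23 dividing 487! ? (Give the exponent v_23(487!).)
v_23(487!) = 21

Legendre's formula: v_p(n!) = Σ_{k ≥ 1} ⌊n / p^k⌋. For p = 23, n = 487, the terms are:
  ⌊487/23^1⌋ = ⌊487/23⌋ = 21
(the next term ⌊487/23^2⌋ = 0, terminating the sum). Summing: v_23(487!) = 21 = 21.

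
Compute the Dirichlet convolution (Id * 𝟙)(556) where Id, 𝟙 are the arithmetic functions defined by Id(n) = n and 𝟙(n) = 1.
(Id * 𝟙)(556) = 980

Divisors of 556: [1, 2, 4, 139, 278, 556]. For each d | 556:
  d = 1: Id(1) · 𝟙(556/1) = 1 · 1 = 1
  d = 2: Id(2) · 𝟙(556/2) = 2 · 1 = 2
  d = 4: Id(4) · 𝟙(556/4) = 4 · 1 = 4
  d = 139: Id(139) · 𝟙(556/139) = 139 · 1 = 139
  d = 278: Id(278) · 𝟙(556/278) = 278 · 1 = 278
  d = 556: Id(556) · 𝟙(556/556) = 556 · 1 = 556
Summing: (Id * 𝟙)(556) = 1 + 2 + 4 + 139 + 278 + 556 = 980.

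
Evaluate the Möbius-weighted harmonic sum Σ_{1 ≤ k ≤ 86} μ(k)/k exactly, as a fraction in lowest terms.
Σ μ(k)/k = -153455160386518164226759349787/89021505229758617118541339330930

Values of μ(k) for 1 ≤ k ≤ 86: μ(1) = 1, μ(2) = -1, μ(3) = -1, μ(5) = -1, μ(6) = 1, μ(7) = -1, μ(10) = 1, μ(11) = -1, μ(13) = -1, μ(14) = 1, μ(15) = 1, μ(17) = -1, μ(19) = -1, μ(21) = 1, μ(22) = 1, μ(23) = -1, μ(26) = 1, μ(29) = -1, μ(30) = -1, μ(31) = -1, μ(33) = 1, μ(34) = 1, μ(35) = 1, μ(37) = -1, μ(38) = 1, μ(39) = 1, μ(41) = -1, μ(42) = -1, μ(43) = -1, μ(46) = 1, μ(47) = -1, μ(51) = 1, μ(53) = -1, μ(55) = 1, μ(57) = 1, μ(58) = 1, μ(59) = -1, μ(61) = -1, μ(62) = 1, μ(65) = 1, μ(66) = -1, μ(67) = -1, μ(69) = 1, μ(70) = -1, μ(71) = -1, μ(73) = -1, μ(74) = 1, μ(77) = 1, μ(78) = -1, μ(79) = -1, μ(82) = 1, μ(83) = -1, μ(85) = 1, μ(86) = 1, with μ = 0 on non-squarefree integers. Summing μ(k)/k for k where μ(k) ≠ 0 gives -153455160386518164226759349787/89021505229758617118541339330930 ≈ -0.0017. (PNT ⟺ this sum → 0 as n → ∞.)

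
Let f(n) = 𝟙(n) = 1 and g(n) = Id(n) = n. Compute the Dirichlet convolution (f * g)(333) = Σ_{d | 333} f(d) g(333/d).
(𝟙 * Id)(333) = 494

Divisors of 333: [1, 3, 9, 37, 111, 333]. For each d | 333:
  d = 1: 𝟙(1) · Id(333/1) = 1 · 333 = 333
  d = 3: 𝟙(3) · Id(333/3) = 1 · 111 = 111
  d = 9: 𝟙(9) · Id(333/9) = 1 · 37 = 37
  d = 37: 𝟙(37) · Id(333/37) = 1 · 9 = 9
  d = 111: 𝟙(111) · Id(333/111) = 1 · 3 = 3
  d = 333: 𝟙(333) · Id(333/333) = 1 · 1 = 1
Summing: (𝟙 * Id)(333) = 333 + 111 + 37 + 9 + 3 + 1 = 494.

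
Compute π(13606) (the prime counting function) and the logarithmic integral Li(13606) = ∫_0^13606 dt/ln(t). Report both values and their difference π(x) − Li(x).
π(13606) = 1608;  Li(13606) ≈ 1630.93;  π(x) − Li(x) ≈ -22.93.

Direct count of primes ≤ 13606 gives π(13606) = 1608. Numerical evaluation of the logarithmic integral gives Li(13606) ≈ 1630.93. The difference π(x) − Li(x) ≈ -22.93 is typically negative for small/moderate x (Li(x) overestimates), though Littlewood's theorem shows this sign changes infinitely often.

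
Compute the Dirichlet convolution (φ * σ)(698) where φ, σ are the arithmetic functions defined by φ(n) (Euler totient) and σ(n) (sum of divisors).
(φ * σ)(698) = 2792

Divisors of 698: [1, 2, 349, 698]. For each d | 698:
  d = 1: φ(1) · σ(698/1) = 1 · 1050 = 1050
  d = 2: φ(2) · σ(698/2) = 1 · 350 = 350
  d = 349: φ(349) · σ(698/349) = 348 · 3 = 1044
  d = 698: φ(698) · σ(698/698) = 348 · 1 = 348
Summing: (φ * σ)(698) = 1050 + 350 + 1044 + 348 = 2792.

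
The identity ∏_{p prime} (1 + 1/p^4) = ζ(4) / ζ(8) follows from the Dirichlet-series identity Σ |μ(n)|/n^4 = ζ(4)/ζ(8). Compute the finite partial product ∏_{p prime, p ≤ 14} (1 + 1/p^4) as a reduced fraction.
∏ = 54787204936389122/50827803952550625

The primes p ≤ 14 are [2, 3, 5, 7, 11, 13]. For each, (1 + 1/p^4) = (p^4 + 1)/p^4. Multiplying these fractions over p ∈ [2, 3, 5, 7, 11, 13] gives 54787204936389122/50827803952550625. (In the limit P → ∞ this tends to ζ(4)/ζ(8).)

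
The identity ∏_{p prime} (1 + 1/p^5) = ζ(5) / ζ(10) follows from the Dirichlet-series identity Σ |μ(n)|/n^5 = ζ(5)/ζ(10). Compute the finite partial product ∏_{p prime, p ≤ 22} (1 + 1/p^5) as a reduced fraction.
∏ = 405833785877367637916288/391770333462674252324875

The primes p ≤ 22 are [2, 3, 5, 7, 11, 13, 17, 19]. For each, (1 + 1/p^5) = (p^5 + 1)/p^5. Multiplying these fractions over p ∈ [2, 3, 5, 7, 11, 13, 17, 19] gives 405833785877367637916288/391770333462674252324875. (In the limit P → ∞ this tends to ζ(5)/ζ(10).)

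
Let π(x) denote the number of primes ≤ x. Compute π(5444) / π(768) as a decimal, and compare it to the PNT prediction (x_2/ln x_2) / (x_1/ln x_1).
π(5444)/π(768) = 720/135 ≈ 5.3333;  PNT prediction ≈ 5.4747.

π(768) = 135 and π(5444) = 720, so π(5444)/π(768) ≈ 5.3333. The PNT-predicted ratio is (5444/ln(5444)) / (768/ln(768)) ≈ 5.4747. The two agree to within a few percent, as expected.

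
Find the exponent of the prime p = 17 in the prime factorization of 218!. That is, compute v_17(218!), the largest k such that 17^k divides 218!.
v_17(218!) = 12

Legendre's formula: v_p(n!) = Σ_{k ≥ 1} ⌊n / p^k⌋. For p = 17, n = 218, the terms are:
  ⌊218/17^1⌋ = ⌊218/17⌋ = 12
(the next term ⌊218/17^2⌋ = 0, terminating the sum). Summing: v_17(218!) = 12 = 12.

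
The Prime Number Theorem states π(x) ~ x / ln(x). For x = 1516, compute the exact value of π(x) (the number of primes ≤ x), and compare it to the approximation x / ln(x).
π(1516) = 240;  x/ln(x) ≈ 207.00;  relative error ≈ 13.75%.

Directly count primes up to 1516: π(1516) = 240. The PNT approximation gives 1516/ln(1516) ≈ 1516/7.32383 ≈ 207.00. Relative error (π(x) − x/ln(x)) / π(x) ≈ 13.75%; the approximation is known to undercount slightly (Li(x) is a better estimate).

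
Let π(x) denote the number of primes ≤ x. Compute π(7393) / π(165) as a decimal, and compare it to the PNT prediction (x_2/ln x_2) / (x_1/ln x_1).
π(7393)/π(165) = 939/38 ≈ 24.7105;  PNT prediction ≈ 25.6814.

π(165) = 38 and π(7393) = 939, so π(7393)/π(165) ≈ 24.7105. The PNT-predicted ratio is (7393/ln(7393)) / (165/ln(165)) ≈ 25.6814. The two agree to within a few percent, as expected.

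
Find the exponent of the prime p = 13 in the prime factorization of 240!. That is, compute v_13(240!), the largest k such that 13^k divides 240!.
v_13(240!) = 19

Legendre's formula: v_p(n!) = Σ_{k ≥ 1} ⌊n / p^k⌋. For p = 13, n = 240, the terms are:
  ⌊240/13^1⌋ = ⌊240/13⌋ = 18
  ⌊240/13^2⌋ = ⌊240/169⌋ = 1
(the next term ⌊240/13^3⌋ = 0, terminating the sum). Summing: v_13(240!) = 18 + 1 = 19.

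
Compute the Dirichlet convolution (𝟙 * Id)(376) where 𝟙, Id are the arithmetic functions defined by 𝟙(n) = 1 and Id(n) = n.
(𝟙 * Id)(376) = 720

Divisors of 376: [1, 2, 4, 8, 47, 94, 188, 376]. For each d | 376:
  d = 1: 𝟙(1) · Id(376/1) = 1 · 376 = 376
  d = 2: 𝟙(2) · Id(376/2) = 1 · 188 = 188
  d = 4: 𝟙(4) · Id(376/4) = 1 · 94 = 94
  d = 8: 𝟙(8) · Id(376/8) = 1 · 47 = 47
  d = 47: 𝟙(47) · Id(376/47) = 1 · 8 = 8
  d = 94: 𝟙(94) · Id(376/94) = 1 · 4 = 4
  d = 188: 𝟙(188) · Id(376/188) = 1 · 2 = 2
  d = 376: 𝟙(376) · Id(376/376) = 1 · 1 = 1
Summing: (𝟙 * Id)(376) = 376 + 188 + 94 + 47 + 8 + 4 + 2 + 1 = 720.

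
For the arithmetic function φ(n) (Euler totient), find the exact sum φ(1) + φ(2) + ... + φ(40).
Σ_{n ≤ 40} φ(n) = 490

Compute φ(n) for each 1 ≤ n ≤ 40: φ(1) = 1, φ(2) = 1, φ(3) = 2, φ(4) = 2, φ(5) = 4, φ(6) = 2, φ(7) = 6, φ(8) = 4, φ(9) = 6, φ(10) = 4, φ(11) = 10, φ(12) = 4, φ(13) = 12, φ(14) = 6, φ(15) = 8, φ(16) = 8, φ(17) = 16, φ(18) = 6, φ(19) = 18, φ(20) = 8, φ(21) = 12, φ(22) = 10, φ(23) = 22, φ(24) = 8, φ(25) = 20, φ(26) = 12, φ(27) = 18, φ(28) = 12, φ(29) = 28, φ(30) = 8, φ(31) = 30, φ(32) = 16, φ(33) = 20, φ(34) = 16, φ(35) = 24, φ(36) = 12, φ(37) = 36, φ(38) = 18, φ(39) = 24, φ(40) = 16. Summing all 40 values: 490. (Average order: Σ_{n ≤ x} φ(n) ~ (3/π²) x². For x = 40, (3/π²)·40² ≈ 486.34.)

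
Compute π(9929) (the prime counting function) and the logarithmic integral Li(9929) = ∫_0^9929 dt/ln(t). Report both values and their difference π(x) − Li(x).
π(9929) = 1224;  Li(9929) ≈ 1238.43;  π(x) − Li(x) ≈ -14.43.

Direct count of primes ≤ 9929 gives π(9929) = 1224. Numerical evaluation of the logarithmic integral gives Li(9929) ≈ 1238.43. The difference π(x) − Li(x) ≈ -14.43 is typically negative for small/moderate x (Li(x) overestimates), though Littlewood's theorem shows this sign changes infinitely often.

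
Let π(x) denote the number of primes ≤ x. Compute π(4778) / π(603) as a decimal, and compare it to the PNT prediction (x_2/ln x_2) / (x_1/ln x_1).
π(4778)/π(603) = 641/110 ≈ 5.8273;  PNT prediction ≈ 5.9878.

π(603) = 110 and π(4778) = 641, so π(4778)/π(603) ≈ 5.8273. The PNT-predicted ratio is (4778/ln(4778)) / (603/ln(603)) ≈ 5.9878. The two agree to within a few percent, as expected.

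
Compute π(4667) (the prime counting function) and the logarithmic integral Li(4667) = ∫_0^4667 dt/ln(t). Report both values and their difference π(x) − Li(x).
π(4667) = 631;  Li(4667) ≈ 645.03;  π(x) − Li(x) ≈ -14.03.

Direct count of primes ≤ 4667 gives π(4667) = 631. Numerical evaluation of the logarithmic integral gives Li(4667) ≈ 645.03. The difference π(x) − Li(x) ≈ -14.03 is typically negative for small/moderate x (Li(x) overestimates), though Littlewood's theorem shows this sign changes infinitely often.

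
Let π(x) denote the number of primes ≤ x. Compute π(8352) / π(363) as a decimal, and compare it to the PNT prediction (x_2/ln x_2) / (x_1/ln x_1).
π(8352)/π(363) = 1045/72 ≈ 14.5139;  PNT prediction ≈ 15.0184.

π(363) = 72 and π(8352) = 1045, so π(8352)/π(363) ≈ 14.5139. The PNT-predicted ratio is (8352/ln(8352)) / (363/ln(363)) ≈ 15.0184. The two agree to within a few percent, as expected.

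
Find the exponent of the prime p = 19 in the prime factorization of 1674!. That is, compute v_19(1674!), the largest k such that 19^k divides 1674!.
v_19(1674!) = 92

Legendre's formula: v_p(n!) = Σ_{k ≥ 1} ⌊n / p^k⌋. For p = 19, n = 1674, the terms are:
  ⌊1674/19^1⌋ = ⌊1674/19⌋ = 88
  ⌊1674/19^2⌋ = ⌊1674/361⌋ = 4
(the next term ⌊1674/19^3⌋ = 0, terminating the sum). Summing: v_19(1674!) = 88 + 4 = 92.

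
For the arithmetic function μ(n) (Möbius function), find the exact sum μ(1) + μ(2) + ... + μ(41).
Σ_{n ≤ 41} μ(n) = -1

Compute μ(n) for each 1 ≤ n ≤ 41: μ(1) = 1, μ(2) = -1, μ(3) = -1, μ(4) = 0, μ(5) = -1, μ(6) = 1, μ(7) = -1, μ(8) = 0, μ(9) = 0, μ(10) = 1, μ(11) = -1, μ(12) = 0, μ(13) = -1, μ(14) = 1, μ(15) = 1, μ(16) = 0, μ(17) = -1, μ(18) = 0, μ(19) = -1, μ(20) = 0, μ(21) = 1, μ(22) = 1, μ(23) = -1, μ(24) = 0, μ(25) = 0, μ(26) = 1, μ(27) = 0, μ(28) = 0, μ(29) = -1, μ(30) = -1, μ(31) = -1, μ(32) = 0, μ(33) = 1, μ(34) = 1, μ(35) = 1, μ(36) = 0, μ(37) = -1, μ(38) = 1, μ(39) = 1, μ(40) = 0, μ(41) = -1. Summing all 41 values: -1. (Mertens function M(x) = Σ_{n ≤ x} μ(n); on average M(x) should be small (PNT ⟺ M(x) = o(x)).)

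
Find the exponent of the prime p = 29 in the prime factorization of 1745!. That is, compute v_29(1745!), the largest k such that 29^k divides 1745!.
v_29(1745!) = 62

Legendre's formula: v_p(n!) = Σ_{k ≥ 1} ⌊n / p^k⌋. For p = 29, n = 1745, the terms are:
  ⌊1745/29^1⌋ = ⌊1745/29⌋ = 60
  ⌊1745/29^2⌋ = ⌊1745/841⌋ = 2
(the next term ⌊1745/29^3⌋ = 0, terminating the sum). Summing: v_29(1745!) = 60 + 2 = 62.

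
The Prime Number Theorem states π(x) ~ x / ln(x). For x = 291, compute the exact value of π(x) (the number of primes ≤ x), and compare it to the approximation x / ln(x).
π(291) = 61;  x/ln(x) ≈ 51.29;  relative error ≈ 15.91%.

Directly count primes up to 291: π(291) = 61. The PNT approximation gives 291/ln(291) ≈ 291/5.67332 ≈ 51.29. Relative error (π(x) − x/ln(x)) / π(x) ≈ 15.91%; the approximation is known to undercount slightly (Li(x) is a better estimate).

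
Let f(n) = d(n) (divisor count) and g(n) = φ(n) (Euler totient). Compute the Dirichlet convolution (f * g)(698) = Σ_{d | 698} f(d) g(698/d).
(d * φ)(698) = 1050

Divisors of 698: [1, 2, 349, 698]. For each d | 698:
  d = 1: d(1) · φ(698/1) = 1 · 348 = 348
  d = 2: d(2) · φ(698/2) = 2 · 348 = 696
  d = 349: d(349) · φ(698/349) = 2 · 1 = 2
  d = 698: d(698) · φ(698/698) = 4 · 1 = 4
Summing: (d * φ)(698) = 348 + 696 + 2 + 4 = 1050.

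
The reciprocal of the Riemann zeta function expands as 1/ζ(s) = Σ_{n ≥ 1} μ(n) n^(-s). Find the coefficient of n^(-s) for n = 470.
μ(470) = -1

Factor n = 470 = 2 · 5 · 47. μ(n) = 0 if any exponent ≥ 2 (not squarefree); otherwise μ(n) = (−1)^{ω(n)} where ω(n) is the number of distinct prime factors. Applying: μ(470) = -1.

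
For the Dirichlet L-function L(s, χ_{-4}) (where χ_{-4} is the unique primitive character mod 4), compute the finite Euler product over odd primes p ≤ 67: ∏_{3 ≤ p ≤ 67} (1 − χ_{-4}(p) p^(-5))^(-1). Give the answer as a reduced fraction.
∏ = 37979204647637350516760877329690181347337250286656304892593349955377546774080367593893487696930042429/38125690090169221251718118687086971940856605396725095947148046662410194981822835725803035469807616000

The odd primes p ≤ 67 are [3, 5, 7, 11, 13, 17, 19, 23, 29, 31, 37, 41, 43, 47, 53, 59, 61, 67]. For each, χ(p) = 1 if p ≡ 1 mod 4, χ(p) = −1 if p ≡ 3 mod 4. Taking (1 − χ(p)/p^5)^(-1) = p^5/(p^5 − χ(p)): (1 − (-1)/3^5)^(-1) · (1 − (1)/5^5)^(-1) · (1 − (-1)/7^5)^(-1) · (1 − (-1)/11^5)^(-1) · (1 − (1)/13^5)^(-1) · (1 − (1)/17^5)^(-1) · (1 − (-1)/19^5)^(-1) · (1 − (-1)/23^5)^(-1) · (1 − (1)/29^5)^(-1) · (1 − (-1)/31^5)^(-1) · (1 − (1)/37^5)^(-1) · (1 − (1)/41^5)^(-1) · (1 − (-1)/43^5)^(-1) · (1 − (-1)/47^5)^(-1) · (1 − (1)/53^5)^(-1) · (1 − (-1)/59^5)^(-1) · (1 − (1)/61^5)^(-1) · (1 − (-1)/67^5)^(-1) = 37979204647637350516760877329690181347337250286656304892593349955377546774080367593893487696930042429/38125690090169221251718118687086971940856605396725095947148046662410194981822835725803035469807616000.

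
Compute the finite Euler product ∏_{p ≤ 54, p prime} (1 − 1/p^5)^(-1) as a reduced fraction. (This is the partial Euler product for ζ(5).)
∏ = 16271272514460981588256692497708850770212394550299268449499486458883457010851/15691809316785373562301814354101424660311534867697905028310662923501211484160

The primes p ≤ 54 are [2, 3, 5, 7, 11, 13, 17, 19, 23, 29, 31, 37, 41, 43, 47, 53]. For each prime, (1 − 1/p^5)^(-1) = p^5 / (p^5 − 1). The product is (1 − 1/2^5)^(-1), (1 − 1/3^5)^(-1), (1 − 1/5^5)^(-1), (1 − 1/7^5)^(-1), (1 − 1/11^5)^(-1), (1 − 1/13^5)^(-1), (1 − 1/17^5)^(-1), (1 − 1/19^5)^(-1), (1 − 1/23^5)^(-1), (1 − 1/29^5)^(-1), (1 − 1/31^5)^(-1), (1 − 1/37^5)^(-1), (1 − 1/41^5)^(-1), (1 − 1/43^5)^(-1), (1 − 1/47^5)^(-1), (1 − 1/53^5)^(-1) = ∏ p^5 / (p^5 − 1) = 16271272514460981588256692497708850770212394550299268449499486458883457010851/15691809316785373562301814354101424660311534867697905028310662923501211484160.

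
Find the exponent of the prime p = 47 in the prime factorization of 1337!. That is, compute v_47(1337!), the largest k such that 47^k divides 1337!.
v_47(1337!) = 28

Legendre's formula: v_p(n!) = Σ_{k ≥ 1} ⌊n / p^k⌋. For p = 47, n = 1337, the terms are:
  ⌊1337/47^1⌋ = ⌊1337/47⌋ = 28
(the next term ⌊1337/47^2⌋ = 0, terminating the sum). Summing: v_47(1337!) = 28 = 28.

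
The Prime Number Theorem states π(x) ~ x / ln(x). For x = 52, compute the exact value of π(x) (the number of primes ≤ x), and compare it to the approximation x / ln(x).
π(52) = 15;  x/ln(x) ≈ 13.16;  relative error ≈ 12.26%.

Directly count primes up to 52: π(52) = 15. The PNT approximation gives 52/ln(52) ≈ 52/3.95124 ≈ 13.16. Relative error (π(x) − x/ln(x)) / π(x) ≈ 12.26%; the approximation is known to undercount slightly (Li(x) is a better estimate).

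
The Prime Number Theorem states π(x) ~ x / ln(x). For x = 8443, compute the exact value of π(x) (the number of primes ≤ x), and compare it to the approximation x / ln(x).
π(8443) = 1056;  x/ln(x) ≈ 933.85;  relative error ≈ 11.57%.

Directly count primes up to 8443: π(8443) = 1056. The PNT approximation gives 8443/ln(8443) ≈ 8443/9.04109 ≈ 933.85. Relative error (π(x) − x/ln(x)) / π(x) ≈ 11.57%; the approximation is known to undercount slightly (Li(x) is a better estimate).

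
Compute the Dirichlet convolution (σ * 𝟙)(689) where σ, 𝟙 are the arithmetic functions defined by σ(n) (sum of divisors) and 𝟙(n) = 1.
(σ * 𝟙)(689) = 825

Divisors of 689: [1, 13, 53, 689]. For each d | 689:
  d = 1: σ(1) · 𝟙(689/1) = 1 · 1 = 1
  d = 13: σ(13) · 𝟙(689/13) = 14 · 1 = 14
  d = 53: σ(53) · 𝟙(689/53) = 54 · 1 = 54
  d = 689: σ(689) · 𝟙(689/689) = 756 · 1 = 756
Summing: (σ * 𝟙)(689) = 1 + 14 + 54 + 756 = 825.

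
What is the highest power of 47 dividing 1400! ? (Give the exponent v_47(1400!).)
v_47(1400!) = 29

Legendre's formula: v_p(n!) = Σ_{k ≥ 1} ⌊n / p^k⌋. For p = 47, n = 1400, the terms are:
  ⌊1400/47^1⌋ = ⌊1400/47⌋ = 29
(the next term ⌊1400/47^2⌋ = 0, terminating the sum). Summing: v_47(1400!) = 29 = 29.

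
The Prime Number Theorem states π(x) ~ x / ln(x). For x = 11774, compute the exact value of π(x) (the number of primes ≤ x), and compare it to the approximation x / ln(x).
π(11774) = 1409;  x/ln(x) ≈ 1256.07;  relative error ≈ 10.85%.

Directly count primes up to 11774: π(11774) = 1409. The PNT approximation gives 11774/ln(11774) ≈ 11774/9.37365 ≈ 1256.07. Relative error (π(x) − x/ln(x)) / π(x) ≈ 10.85%; the approximation is known to undercount slightly (Li(x) is a better estimate).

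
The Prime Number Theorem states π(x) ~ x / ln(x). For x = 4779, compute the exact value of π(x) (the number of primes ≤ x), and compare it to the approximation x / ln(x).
π(4779) = 641;  x/ln(x) ≈ 564.09;  relative error ≈ 12.00%.

Directly count primes up to 4779: π(4779) = 641. The PNT approximation gives 4779/ln(4779) ≈ 4779/8.47199 ≈ 564.09. Relative error (π(x) − x/ln(x)) / π(x) ≈ 12.00%; the approximation is known to undercount slightly (Li(x) is a better estimate).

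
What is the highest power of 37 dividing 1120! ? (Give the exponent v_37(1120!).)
v_37(1120!) = 30

Legendre's formula: v_p(n!) = Σ_{k ≥ 1} ⌊n / p^k⌋. For p = 37, n = 1120, the terms are:
  ⌊1120/37^1⌋ = ⌊1120/37⌋ = 30
(the next term ⌊1120/37^2⌋ = 0, terminating the sum). Summing: v_37(1120!) = 30 = 30.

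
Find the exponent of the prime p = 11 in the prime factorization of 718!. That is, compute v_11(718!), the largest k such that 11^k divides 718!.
v_11(718!) = 70

Legendre's formula: v_p(n!) = Σ_{k ≥ 1} ⌊n / p^k⌋. For p = 11, n = 718, the terms are:
  ⌊718/11^1⌋ = ⌊718/11⌋ = 65
  ⌊718/11^2⌋ = ⌊718/121⌋ = 5
(the next term ⌊718/11^3⌋ = 0, terminating the sum). Summing: v_11(718!) = 65 + 5 = 70.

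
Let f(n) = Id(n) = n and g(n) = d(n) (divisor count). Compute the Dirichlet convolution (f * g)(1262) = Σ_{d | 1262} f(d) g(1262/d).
(Id * d)(1262) = 2532

Divisors of 1262: [1, 2, 631, 1262]. For each d | 1262:
  d = 1: Id(1) · d(1262/1) = 1 · 4 = 4
  d = 2: Id(2) · d(1262/2) = 2 · 2 = 4
  d = 631: Id(631) · d(1262/631) = 631 · 2 = 1262
  d = 1262: Id(1262) · d(1262/1262) = 1262 · 1 = 1262
Summing: (Id * d)(1262) = 4 + 4 + 1262 + 1262 = 2532.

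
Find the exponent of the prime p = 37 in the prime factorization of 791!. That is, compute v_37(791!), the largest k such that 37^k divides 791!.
v_37(791!) = 21

Legendre's formula: v_p(n!) = Σ_{k ≥ 1} ⌊n / p^k⌋. For p = 37, n = 791, the terms are:
  ⌊791/37^1⌋ = ⌊791/37⌋ = 21
(the next term ⌊791/37^2⌋ = 0, terminating the sum). Summing: v_37(791!) = 21 = 21.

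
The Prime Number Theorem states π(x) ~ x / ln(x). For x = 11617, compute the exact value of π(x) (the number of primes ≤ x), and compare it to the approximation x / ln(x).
π(11617) = 1397;  x/ln(x) ≈ 1241.10;  relative error ≈ 11.16%.

Directly count primes up to 11617: π(11617) = 1397. The PNT approximation gives 11617/ln(11617) ≈ 11617/9.36022 ≈ 1241.10. Relative error (π(x) − x/ln(x)) / π(x) ≈ 11.16%; the approximation is known to undercount slightly (Li(x) is a better estimate).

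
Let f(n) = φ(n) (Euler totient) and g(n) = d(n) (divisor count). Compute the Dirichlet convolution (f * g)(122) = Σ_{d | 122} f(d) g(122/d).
(φ * d)(122) = 186

Divisors of 122: [1, 2, 61, 122]. For each d | 122:
  d = 1: φ(1) · d(122/1) = 1 · 4 = 4
  d = 2: φ(2) · d(122/2) = 1 · 2 = 2
  d = 61: φ(61) · d(122/61) = 60 · 2 = 120
  d = 122: φ(122) · d(122/122) = 60 · 1 = 60
Summing: (φ * d)(122) = 4 + 2 + 120 + 60 = 186.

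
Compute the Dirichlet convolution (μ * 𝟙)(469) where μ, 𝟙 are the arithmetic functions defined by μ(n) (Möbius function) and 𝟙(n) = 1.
(μ * 𝟙)(469) = 0

Divisors of 469: [1, 7, 67, 469]. For each d | 469:
  d = 1: μ(1) · 𝟙(469/1) = 1 · 1 = 1
  d = 7: μ(7) · 𝟙(469/7) = -1 · 1 = -1
  d = 67: μ(67) · 𝟙(469/67) = -1 · 1 = -1
  d = 469: μ(469) · 𝟙(469/469) = 1 · 1 = 1
Summing: (μ * 𝟙)(469) = 1 + -1 + -1 + 1 = 0.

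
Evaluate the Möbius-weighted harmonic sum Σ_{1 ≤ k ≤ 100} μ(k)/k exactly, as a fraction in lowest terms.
Σ μ(k)/k = 11962644395524974654034383169459538/384261327324253070792183691221959345

Values of μ(k) for 1 ≤ k ≤ 100: μ(1) = 1, μ(2) = -1, μ(3) = -1, μ(5) = -1, μ(6) = 1, μ(7) = -1, μ(10) = 1, μ(11) = -1, μ(13) = -1, μ(14) = 1, μ(15) = 1, μ(17) = -1, μ(19) = -1, μ(21) = 1, μ(22) = 1, μ(23) = -1, μ(26) = 1, μ(29) = -1, μ(30) = -1, μ(31) = -1, μ(33) = 1, μ(34) = 1, μ(35) = 1, μ(37) = -1, μ(38) = 1, μ(39) = 1, μ(41) = -1, μ(42) = -1, μ(43) = -1, μ(46) = 1, μ(47) = -1, μ(51) = 1, μ(53) = -1, μ(55) = 1, μ(57) = 1, μ(58) = 1, μ(59) = -1, μ(61) = -1, μ(62) = 1, μ(65) = 1, μ(66) = -1, μ(67) = -1, μ(69) = 1, μ(70) = -1, μ(71) = -1, μ(73) = -1, μ(74) = 1, μ(77) = 1, μ(78) = -1, μ(79) = -1, μ(82) = 1, μ(83) = -1, μ(85) = 1, μ(86) = 1, μ(87) = 1, μ(89) = -1, μ(91) = 1, μ(93) = 1, μ(94) = 1, μ(95) = 1, μ(97) = -1, with μ = 0 on non-squarefree integers. Summing μ(k)/k for k where μ(k) ≠ 0 gives 11962644395524974654034383169459538/384261327324253070792183691221959345 ≈ 0.0311. (PNT ⟺ this sum → 0 as n → ∞.)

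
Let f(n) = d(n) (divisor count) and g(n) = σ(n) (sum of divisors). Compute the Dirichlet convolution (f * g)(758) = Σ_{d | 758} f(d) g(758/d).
(d * σ)(758) = 1910

Divisors of 758: [1, 2, 379, 758]. For each d | 758:
  d = 1: d(1) · σ(758/1) = 1 · 1140 = 1140
  d = 2: d(2) · σ(758/2) = 2 · 380 = 760
  d = 379: d(379) · σ(758/379) = 2 · 3 = 6
  d = 758: d(758) · σ(758/758) = 4 · 1 = 4
Summing: (d * σ)(758) = 1140 + 760 + 6 + 4 = 1910.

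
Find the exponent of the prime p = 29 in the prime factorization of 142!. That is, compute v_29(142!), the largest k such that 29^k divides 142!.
v_29(142!) = 4

Legendre's formula: v_p(n!) = Σ_{k ≥ 1} ⌊n / p^k⌋. For p = 29, n = 142, the terms are:
  ⌊142/29^1⌋ = ⌊142/29⌋ = 4
(the next term ⌊142/29^2⌋ = 0, terminating the sum). Summing: v_29(142!) = 4 = 4.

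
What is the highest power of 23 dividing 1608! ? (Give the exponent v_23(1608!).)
v_23(1608!) = 72

Legendre's formula: v_p(n!) = Σ_{k ≥ 1} ⌊n / p^k⌋. For p = 23, n = 1608, the terms are:
  ⌊1608/23^1⌋ = ⌊1608/23⌋ = 69
  ⌊1608/23^2⌋ = ⌊1608/529⌋ = 3
(the next term ⌊1608/23^3⌋ = 0, terminating the sum). Summing: v_23(1608!) = 69 + 3 = 72.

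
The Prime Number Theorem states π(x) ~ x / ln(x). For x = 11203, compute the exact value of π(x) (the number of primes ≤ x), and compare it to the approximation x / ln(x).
π(11203) = 1356;  x/ln(x) ≈ 1201.53;  relative error ≈ 11.39%.

Directly count primes up to 11203: π(11203) = 1356. The PNT approximation gives 11203/ln(11203) ≈ 11203/9.32394 ≈ 1201.53. Relative error (π(x) − x/ln(x)) / π(x) ≈ 11.39%; the approximation is known to undercount slightly (Li(x) is a better estimate).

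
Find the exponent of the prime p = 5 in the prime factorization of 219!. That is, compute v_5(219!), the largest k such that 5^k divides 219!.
v_5(219!) = 52

Legendre's formula: v_p(n!) = Σ_{k ≥ 1} ⌊n / p^k⌋. For p = 5, n = 219, the terms are:
  ⌊219/5^1⌋ = ⌊219/5⌋ = 43
  ⌊219/5^2⌋ = ⌊219/25⌋ = 8
  ⌊219/5^3⌋ = ⌊219/125⌋ = 1
(the next term ⌊219/5^4⌋ = 0, terminating the sum). Summing: v_5(219!) = 43 + 8 + 1 = 52.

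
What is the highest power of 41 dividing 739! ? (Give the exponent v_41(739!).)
v_41(739!) = 18

Legendre's formula: v_p(n!) = Σ_{k ≥ 1} ⌊n / p^k⌋. For p = 41, n = 739, the terms are:
  ⌊739/41^1⌋ = ⌊739/41⌋ = 18
(the next term ⌊739/41^2⌋ = 0, terminating the sum). Summing: v_41(739!) = 18 = 18.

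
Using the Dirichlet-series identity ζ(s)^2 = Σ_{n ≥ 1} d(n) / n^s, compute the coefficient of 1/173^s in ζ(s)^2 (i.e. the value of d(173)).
d(173) = 2

ζ(s)^2 = (Σ 1/m^s)(Σ 1/k^s). The coefficient of 1/n^s in the product is the number of ordered pairs (m, k) with mk = n, which equals d(n). For n = 173, divisors are [1, 173], so d(173) = 2.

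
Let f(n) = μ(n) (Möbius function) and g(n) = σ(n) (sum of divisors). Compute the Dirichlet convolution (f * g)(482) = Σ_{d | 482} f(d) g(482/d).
(μ * σ)(482) = 482

Divisors of 482: [1, 2, 241, 482]. For each d | 482:
  d = 1: μ(1) · σ(482/1) = 1 · 726 = 726
  d = 2: μ(2) · σ(482/2) = -1 · 242 = -242
  d = 241: μ(241) · σ(482/241) = -1 · 3 = -3
  d = 482: μ(482) · σ(482/482) = 1 · 1 = 1
Summing: (μ * σ)(482) = 726 + -242 + -3 + 1 = 482.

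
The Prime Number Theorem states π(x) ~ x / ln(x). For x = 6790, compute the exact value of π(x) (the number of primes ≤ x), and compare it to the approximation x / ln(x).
π(6790) = 873;  x/ln(x) ≈ 769.56;  relative error ≈ 11.85%.

Directly count primes up to 6790: π(6790) = 873. The PNT approximation gives 6790/ln(6790) ≈ 6790/8.82321 ≈ 769.56. Relative error (π(x) − x/ln(x)) / π(x) ≈ 11.85%; the approximation is known to undercount slightly (Li(x) is a better estimate).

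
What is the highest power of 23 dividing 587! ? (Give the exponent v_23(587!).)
v_23(587!) = 26

Legendre's formula: v_p(n!) = Σ_{k ≥ 1} ⌊n / p^k⌋. For p = 23, n = 587, the terms are:
  ⌊587/23^1⌋ = ⌊587/23⌋ = 25
  ⌊587/23^2⌋ = ⌊587/529⌋ = 1
(the next term ⌊587/23^3⌋ = 0, terminating the sum). Summing: v_23(587!) = 25 + 1 = 26.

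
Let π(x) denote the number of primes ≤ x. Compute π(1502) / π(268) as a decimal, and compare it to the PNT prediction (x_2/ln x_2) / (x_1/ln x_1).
π(1502)/π(268) = 239/56 ≈ 4.2679;  PNT prediction ≈ 4.2839.

π(268) = 56 and π(1502) = 239, so π(1502)/π(268) ≈ 4.2679. The PNT-predicted ratio is (1502/ln(1502)) / (268/ln(268)) ≈ 4.2839. The two agree to within a few percent, as expected.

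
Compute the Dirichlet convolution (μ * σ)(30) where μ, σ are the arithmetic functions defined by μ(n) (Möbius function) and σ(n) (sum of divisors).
(μ * σ)(30) = 30

Divisors of 30: [1, 2, 3, 5, 6, 10, 15, 30]. For each d | 30:
  d = 1: μ(1) · σ(30/1) = 1 · 72 = 72
  d = 2: μ(2) · σ(30/2) = -1 · 24 = -24
  d = 3: μ(3) · σ(30/3) = -1 · 18 = -18
  d = 5: μ(5) · σ(30/5) = -1 · 12 = -12
  d = 6: μ(6) · σ(30/6) = 1 · 6 = 6
  d = 10: μ(10) · σ(30/10) = 1 · 4 = 4
  d = 15: μ(15) · σ(30/15) = 1 · 3 = 3
  d = 30: μ(30) · σ(30/30) = -1 · 1 = -1
Summing: (μ * σ)(30) = 72 + -24 + -18 + -12 + 6 + 4 + 3 + -1 = 30.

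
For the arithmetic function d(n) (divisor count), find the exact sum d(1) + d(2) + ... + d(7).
Σ_{n ≤ 7} d(n) = 16

Compute d(n) for each 1 ≤ n ≤ 7: d(1) = 1, d(2) = 2, d(3) = 2, d(4) = 3, d(5) = 2, d(6) = 4, d(7) = 2. Summing all 7 values: 16. (Dirichlet's divisor formula: Σ_{n ≤ x} d(n) = x ln(x) + (2γ − 1) x + O(√x). For x = 7, the asymptotic estimate is ≈ 14.70.)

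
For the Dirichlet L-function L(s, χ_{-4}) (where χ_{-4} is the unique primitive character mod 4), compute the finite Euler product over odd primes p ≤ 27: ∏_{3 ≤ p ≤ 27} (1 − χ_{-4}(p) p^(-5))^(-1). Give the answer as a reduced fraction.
∏ = 19221914719363107239019289471588875/19296053991287416836128860852453376

The odd primes p ≤ 27 are [3, 5, 7, 11, 13, 17, 19, 23]. For each, χ(p) = 1 if p ≡ 1 mod 4, χ(p) = −1 if p ≡ 3 mod 4. Taking (1 − χ(p)/p^5)^(-1) = p^5/(p^5 − χ(p)): (1 − (-1)/3^5)^(-1) · (1 − (1)/5^5)^(-1) · (1 − (-1)/7^5)^(-1) · (1 − (-1)/11^5)^(-1) · (1 − (1)/13^5)^(-1) · (1 − (1)/17^5)^(-1) · (1 − (-1)/19^5)^(-1) · (1 − (-1)/23^5)^(-1) = 19221914719363107239019289471588875/19296053991287416836128860852453376.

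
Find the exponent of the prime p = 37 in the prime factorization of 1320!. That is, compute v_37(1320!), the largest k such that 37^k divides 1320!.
v_37(1320!) = 35

Legendre's formula: v_p(n!) = Σ_{k ≥ 1} ⌊n / p^k⌋. For p = 37, n = 1320, the terms are:
  ⌊1320/37^1⌋ = ⌊1320/37⌋ = 35
(the next term ⌊1320/37^2⌋ = 0, terminating the sum). Summing: v_37(1320!) = 35 = 35.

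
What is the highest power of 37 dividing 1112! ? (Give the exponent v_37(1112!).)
v_37(1112!) = 30

Legendre's formula: v_p(n!) = Σ_{k ≥ 1} ⌊n / p^k⌋. For p = 37, n = 1112, the terms are:
  ⌊1112/37^1⌋ = ⌊1112/37⌋ = 30
(the next term ⌊1112/37^2⌋ = 0, terminating the sum). Summing: v_37(1112!) = 30 = 30.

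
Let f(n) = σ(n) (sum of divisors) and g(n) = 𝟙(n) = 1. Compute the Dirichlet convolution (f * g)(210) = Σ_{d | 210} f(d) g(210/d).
(σ * 𝟙)(210) = 1260

Divisors of 210: [1, 2, 3, 5, 6, 7, 10, 14, 15, 21, 30, 35, 42, 70, 105, 210]. For each d | 210:
  d = 1: σ(1) · 𝟙(210/1) = 1 · 1 = 1
  d = 2: σ(2) · 𝟙(210/2) = 3 · 1 = 3
  d = 3: σ(3) · 𝟙(210/3) = 4 · 1 = 4
  d = 5: σ(5) · 𝟙(210/5) = 6 · 1 = 6
  d = 6: σ(6) · 𝟙(210/6) = 12 · 1 = 12
  d = 7: σ(7) · 𝟙(210/7) = 8 · 1 = 8
  d = 10: σ(10) · 𝟙(210/10) = 18 · 1 = 18
  d = 14: σ(14) · 𝟙(210/14) = 24 · 1 = 24
  d = 15: σ(15) · 𝟙(210/15) = 24 · 1 = 24
  d = 21: σ(21) · 𝟙(210/21) = 32 · 1 = 32
  d = 30: σ(30) · 𝟙(210/30) = 72 · 1 = 72
  d = 35: σ(35) · 𝟙(210/35) = 48 · 1 = 48
  d = 42: σ(42) · 𝟙(210/42) = 96 · 1 = 96
  d = 70: σ(70) · 𝟙(210/70) = 144 · 1 = 144
  d = 105: σ(105) · 𝟙(210/105) = 192 · 1 = 192
  d = 210: σ(210) · 𝟙(210/210) = 576 · 1 = 576
Summing: (σ * 𝟙)(210) = 1 + 3 + 4 + 6 + 12 + 8 + 18 + 24 + 24 + 32 + 72 + 48 + 96 + 144 + 192 + 576 = 1260.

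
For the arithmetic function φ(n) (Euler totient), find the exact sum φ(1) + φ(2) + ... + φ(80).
Σ_{n ≤ 80} φ(n) = 1966

Compute φ(n) for each 1 ≤ n ≤ 80: φ(1) = 1, φ(2) = 1, φ(3) = 2, φ(4) = 2, φ(5) = 4, φ(6) = 2, φ(7) = 6, φ(8) = 4, φ(9) = 6, φ(10) = 4, φ(11) = 10, φ(12) = 4, φ(13) = 12, φ(14) = 6, φ(15) = 8, φ(16) = 8, φ(17) = 16, φ(18) = 6, φ(19) = 18, φ(20) = 8, φ(21) = 12, φ(22) = 10, φ(23) = 22, φ(24) = 8, φ(25) = 20, φ(26) = 12, φ(27) = 18, φ(28) = 12, φ(29) = 28, φ(30) = 8, φ(31) = 30, φ(32) = 16, φ(33) = 20, φ(34) = 16, φ(35) = 24, φ(36) = 12, φ(37) = 36, φ(38) = 18, φ(39) = 24, φ(40) = 16, φ(41) = 40, φ(42) = 12, φ(43) = 42, φ(44) = 20, φ(45) = 24, φ(46) = 22, φ(47) = 46, φ(48) = 16, φ(49) = 42, φ(50) = 20, φ(51) = 32, φ(52) = 24, φ(53) = 52, φ(54) = 18, φ(55) = 40, φ(56) = 24, φ(57) = 36, φ(58) = 28, φ(59) = 58, φ(60) = 16, φ(61) = 60, φ(62) = 30, φ(63) = 36, φ(64) = 32, φ(65) = 48, φ(66) = 20, φ(67) = 66, φ(68) = 32, φ(69) = 44, φ(70) = 24, φ(71) = 70, φ(72) = 24, φ(73) = 72, φ(74) = 36, φ(75) = 40, φ(76) = 36, φ(77) = 60, φ(78) = 24, φ(79) = 78, φ(80) = 32. Summing all 80 values: 1966. (Average order: Σ_{n ≤ x} φ(n) ~ (3/π²) x². For x = 80, (3/π²)·80² ≈ 1945.37.)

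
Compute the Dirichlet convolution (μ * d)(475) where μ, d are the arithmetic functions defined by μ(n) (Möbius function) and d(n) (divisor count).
(μ * d)(475) = 1

Divisors of 475: [1, 5, 19, 25, 95, 475]. For each d | 475:
  d = 1: μ(1) · d(475/1) = 1 · 6 = 6
  d = 5: μ(5) · d(475/5) = -1 · 4 = -4
  d = 19: μ(19) · d(475/19) = -1 · 3 = -3
  d = 25: μ(25) · d(475/25) = 0 · 2 = 0
  d = 95: μ(95) · d(475/95) = 1 · 2 = 2
  d = 475: μ(475) · d(475/475) = 0 · 1 = 0
Summing: (μ * d)(475) = 6 + -4 + -3 + 0 + 2 + 0 = 1.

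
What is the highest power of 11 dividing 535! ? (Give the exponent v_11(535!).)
v_11(535!) = 52

Legendre's formula: v_p(n!) = Σ_{k ≥ 1} ⌊n / p^k⌋. For p = 11, n = 535, the terms are:
  ⌊535/11^1⌋ = ⌊535/11⌋ = 48
  ⌊535/11^2⌋ = ⌊535/121⌋ = 4
(the next term ⌊535/11^3⌋ = 0, terminating the sum). Summing: v_11(535!) = 48 + 4 = 52.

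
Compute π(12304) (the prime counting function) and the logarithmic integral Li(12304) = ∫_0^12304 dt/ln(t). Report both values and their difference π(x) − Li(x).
π(12304) = 1471;  Li(12304) ≈ 1493.42;  π(x) − Li(x) ≈ -22.42.

Direct count of primes ≤ 12304 gives π(12304) = 1471. Numerical evaluation of the logarithmic integral gives Li(12304) ≈ 1493.42. The difference π(x) − Li(x) ≈ -22.42 is typically negative for small/moderate x (Li(x) overestimates), though Littlewood's theorem shows this sign changes infinitely often.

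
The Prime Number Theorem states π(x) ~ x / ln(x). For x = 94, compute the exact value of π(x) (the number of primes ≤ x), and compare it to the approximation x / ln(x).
π(94) = 24;  x/ln(x) ≈ 20.69;  relative error ≈ 13.79%.

Directly count primes up to 94: π(94) = 24. The PNT approximation gives 94/ln(94) ≈ 94/4.54329 ≈ 20.69. Relative error (π(x) − x/ln(x)) / π(x) ≈ 13.79%; the approximation is known to undercount slightly (Li(x) is a better estimate).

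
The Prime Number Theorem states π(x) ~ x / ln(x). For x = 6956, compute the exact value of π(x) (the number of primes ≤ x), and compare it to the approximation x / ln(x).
π(6956) = 892;  x/ln(x) ≈ 786.22;  relative error ≈ 11.86%.

Directly count primes up to 6956: π(6956) = 892. The PNT approximation gives 6956/ln(6956) ≈ 6956/8.84736 ≈ 786.22. Relative error (π(x) − x/ln(x)) / π(x) ≈ 11.86%; the approximation is known to undercount slightly (Li(x) is a better estimate).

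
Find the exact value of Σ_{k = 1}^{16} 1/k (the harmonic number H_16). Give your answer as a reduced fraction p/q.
H_16 = 2436559/720720

Direct summation: H_16 = 1 + 1/2 + ... + 1/16. The least common denominator is lcm(1, ..., 16) = 720720; over this denominator the numerator is 720720 + 360360 + 240240 + 180180 + 144144 + 120120 + 102960 + 90090 + 80080 + 72072 + 65520 + 60060 + 55440 + 51480 + 48048 + 45045 = 2436559, so H_16 = 2436559/720720 (already in lowest terms) ≈ 3.38073. (The PNT-adjacent estimate ln(16) + γ ≈ 3.34980 matches within O(1/n).)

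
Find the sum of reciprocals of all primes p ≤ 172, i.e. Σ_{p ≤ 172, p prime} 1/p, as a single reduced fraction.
Σ 1/p = 1840793455149223796977553240989608507934961889604586193282330007699/962947420735983927056946215901134429196419130606213075415963491270

π(172) = 39, so the primes ≤ 172 are [2, 3, 5, 7, 11, 13, 17, 19, 23, 29, 31, 37, 41, 43, 47, 53, 59, 61, 67, 71, 73, 79, 83, 89, 97, 101, 103, 107, 109, 113, 127, 131, 137, 139, 149, 151, 157, 163, 167]. Summing 1/p over these primes: 1840793455149223796977553240989608507934961889604586193282330007699/962947420735983927056946215901134429196419130606213075415963491270 ≈ 1.9116. Mertens estimate ln ln(172) + 0.2615 ≈ 1.9000.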